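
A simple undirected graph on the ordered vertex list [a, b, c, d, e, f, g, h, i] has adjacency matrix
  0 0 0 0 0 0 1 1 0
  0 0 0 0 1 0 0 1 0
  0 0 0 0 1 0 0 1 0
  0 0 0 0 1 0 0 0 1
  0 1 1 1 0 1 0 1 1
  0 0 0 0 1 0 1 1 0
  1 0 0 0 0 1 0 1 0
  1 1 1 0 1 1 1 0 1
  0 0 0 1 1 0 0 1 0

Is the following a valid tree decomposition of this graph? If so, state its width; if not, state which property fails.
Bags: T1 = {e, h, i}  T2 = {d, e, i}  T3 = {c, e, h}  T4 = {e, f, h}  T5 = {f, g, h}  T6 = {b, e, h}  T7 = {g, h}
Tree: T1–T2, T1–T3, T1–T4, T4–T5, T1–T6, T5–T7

A tree decomposition must satisfy three properties: every vertex lies in some bag; for every edge, both endpoints lie together in some bag; and for every vertex, the bags containing it form a connected subtree. Here vertex a appears in no bag, so the decomposition is invalid.

No — vertex a appears in no bag.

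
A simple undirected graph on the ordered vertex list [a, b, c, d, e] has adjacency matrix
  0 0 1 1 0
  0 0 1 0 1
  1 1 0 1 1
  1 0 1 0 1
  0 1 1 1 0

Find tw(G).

2

A width-2 tree decomposition is:
Bags: B1 = {c, d, e}  B2 = {b, c, e}  B3 = {a, c, d}
Tree: B1–B2, B1–B3
Each bag holds 3 vertices, so the decomposition has width 2, which upper-bounds the treewidth. On the other hand G contains the 3-clique {c, d, e}. A clique must lie in a single bag of any decomposition, so no decomposition can have width below 2. The upper and lower bounds meet at 2, so that is the treewidth.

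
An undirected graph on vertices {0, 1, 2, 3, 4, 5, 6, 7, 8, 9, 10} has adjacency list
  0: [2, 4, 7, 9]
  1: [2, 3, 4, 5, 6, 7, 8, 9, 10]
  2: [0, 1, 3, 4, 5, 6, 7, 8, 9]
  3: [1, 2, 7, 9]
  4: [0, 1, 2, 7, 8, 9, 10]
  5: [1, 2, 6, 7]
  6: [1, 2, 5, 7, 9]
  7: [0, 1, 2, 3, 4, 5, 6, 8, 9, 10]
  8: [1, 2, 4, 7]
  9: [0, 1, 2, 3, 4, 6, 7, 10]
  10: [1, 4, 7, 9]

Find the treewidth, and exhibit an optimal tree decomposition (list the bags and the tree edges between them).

The largest bag has 5 vertices, giving width 4; this decomposition certifies tw(G) ≤ 4. For the lower bound, the 5 vertices {0, 2, 4, 7, 9} are pairwise adjacent, and any tree decomposition puts a clique entirely inside one bag — forcing width ≥ 4. Hence tw(G) = 4 exactly.

Treewidth 4.
One such decomposition:
Bags: B1 = {1, 2, 4, 7, 9}  B2 = {1, 4, 7, 9, 10}  B3 = {1, 2, 6, 7, 9}  B4 = {1, 2, 5, 6, 7}  B5 = {1, 2, 4, 7, 8}  B6 = {0, 2, 4, 7, 9}  B7 = {1, 2, 3, 7, 9}
Tree: B1–B2, B1–B3, B3–B4, B1–B5, B1–B6, B1–B7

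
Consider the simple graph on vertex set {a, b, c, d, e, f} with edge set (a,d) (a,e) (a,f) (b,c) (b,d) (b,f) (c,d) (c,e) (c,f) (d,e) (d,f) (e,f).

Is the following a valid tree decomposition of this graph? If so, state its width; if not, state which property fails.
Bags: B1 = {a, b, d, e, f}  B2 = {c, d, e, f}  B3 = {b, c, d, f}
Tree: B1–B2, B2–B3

No — bags containing vertex b are not connected in the tree.

A tree decomposition must satisfy three properties: every vertex lies in some bag; for every edge, both endpoints lie together in some bag; and for every vertex, the bags containing it form a connected subtree. Here bags containing vertex b are not connected in the tree, so the decomposition is invalid.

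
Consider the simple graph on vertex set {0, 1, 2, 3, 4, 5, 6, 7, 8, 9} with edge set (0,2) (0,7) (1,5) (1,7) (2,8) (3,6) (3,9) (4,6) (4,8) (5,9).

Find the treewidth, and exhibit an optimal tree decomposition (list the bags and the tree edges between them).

The largest bag has 3 vertices, giving width 2; this decomposition certifies tw(G) ≤ 2. The edges 1–5–9–3–6–4–8–2–0–7–1 form a cycle, so G is not a tree and its treewidth is at least 2. The upper and lower bounds meet at 2, so that is the treewidth.

Treewidth 2.
One such decomposition:
Bags: B1 = {1, 5, 9}  B2 = {1, 3, 9}  B3 = {1, 3, 6}  B4 = {1, 4, 6}  B5 = {1, 4, 8}  B6 = {1, 2, 8}  B7 = {0, 1, 2}  B8 = {0, 1, 7}
Tree: B1–B2, B2–B3, B3–B4, B4–B5, B5–B6, B6–B7, B7–B8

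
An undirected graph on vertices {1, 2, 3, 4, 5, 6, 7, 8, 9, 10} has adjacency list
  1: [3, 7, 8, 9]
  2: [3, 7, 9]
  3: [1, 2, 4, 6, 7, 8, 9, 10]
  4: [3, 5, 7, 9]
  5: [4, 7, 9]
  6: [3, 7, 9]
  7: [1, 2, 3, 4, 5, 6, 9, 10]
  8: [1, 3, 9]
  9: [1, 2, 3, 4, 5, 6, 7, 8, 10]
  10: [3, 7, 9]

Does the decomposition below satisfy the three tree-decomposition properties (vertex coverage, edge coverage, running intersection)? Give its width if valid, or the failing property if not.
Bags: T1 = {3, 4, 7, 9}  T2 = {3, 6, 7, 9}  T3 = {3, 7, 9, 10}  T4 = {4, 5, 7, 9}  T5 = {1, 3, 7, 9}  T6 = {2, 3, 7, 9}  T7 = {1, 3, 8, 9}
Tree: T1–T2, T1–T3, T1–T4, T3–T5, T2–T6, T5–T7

Yes; width 3.

Every vertex of G appears in some bag (union = {1, 2, 3, 4, 5, 6, 7, 8, 9, 10}); every edge is covered by a bag; and for each vertex v the set of bags containing v is connected in the bag tree. The decomposition is therefore valid. The largest bag has 4 vertices, so the width is 3.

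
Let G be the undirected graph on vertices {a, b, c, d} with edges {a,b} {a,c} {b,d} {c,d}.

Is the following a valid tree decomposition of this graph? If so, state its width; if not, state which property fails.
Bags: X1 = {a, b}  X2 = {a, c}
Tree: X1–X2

A tree decomposition must satisfy three properties: every vertex lies in some bag; for every edge, both endpoints lie together in some bag; and for every vertex, the bags containing it form a connected subtree. Here vertex d appears in no bag, so the decomposition is invalid.

No — vertex d appears in no bag.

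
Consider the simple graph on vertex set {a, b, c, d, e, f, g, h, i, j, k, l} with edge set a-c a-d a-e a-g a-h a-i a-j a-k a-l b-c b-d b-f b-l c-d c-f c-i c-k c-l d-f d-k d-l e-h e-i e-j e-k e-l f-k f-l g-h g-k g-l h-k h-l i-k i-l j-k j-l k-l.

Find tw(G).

A width-4 tree decomposition is:
Bags: B1 = {c, d, f, k, l}  B2 = {a, c, d, k, l}  B3 = {a, c, i, k, l}  B4 = {a, e, i, k, l}  B5 = {a, e, j, k, l}  B6 = {a, e, h, k, l}  B7 = {b, c, d, f, l}  B8 = {a, g, h, k, l}
Tree: B1–B2, B2–B3, B3–B4, B4–B5, B4–B6, B1–B7, B6–B8
Every bag has size at most 5, so the width is 5 − 1 = 4 and tw(G) ≤ 4. Conversely, {a, c, d, k, l} is a clique of size 5, and the vertices of any clique must share a bag in every tree decomposition; so some bag has ≥ 5 vertices and tw(G) ≥ 4. Hence tw(G) = 4 exactly.

4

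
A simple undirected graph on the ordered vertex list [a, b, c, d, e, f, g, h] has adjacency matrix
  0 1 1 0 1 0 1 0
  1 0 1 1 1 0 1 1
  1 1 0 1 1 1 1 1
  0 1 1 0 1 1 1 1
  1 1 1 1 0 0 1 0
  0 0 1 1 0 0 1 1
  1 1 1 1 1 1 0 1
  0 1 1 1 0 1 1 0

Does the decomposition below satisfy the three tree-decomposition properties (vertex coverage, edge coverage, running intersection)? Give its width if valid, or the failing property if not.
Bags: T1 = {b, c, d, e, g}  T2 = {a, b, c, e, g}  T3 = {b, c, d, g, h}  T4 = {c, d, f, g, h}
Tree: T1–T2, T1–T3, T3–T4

Yes; width 4.

Checking the three conditions: (i) the bags cover all of {a, b, c, d, e, f, g, h}; (ii) for each edge, some bag contains both endpoints; (iii) the bags containing any fixed vertex form a subtree. All hold, so the decomposition is valid with width 5 − 1 = 4.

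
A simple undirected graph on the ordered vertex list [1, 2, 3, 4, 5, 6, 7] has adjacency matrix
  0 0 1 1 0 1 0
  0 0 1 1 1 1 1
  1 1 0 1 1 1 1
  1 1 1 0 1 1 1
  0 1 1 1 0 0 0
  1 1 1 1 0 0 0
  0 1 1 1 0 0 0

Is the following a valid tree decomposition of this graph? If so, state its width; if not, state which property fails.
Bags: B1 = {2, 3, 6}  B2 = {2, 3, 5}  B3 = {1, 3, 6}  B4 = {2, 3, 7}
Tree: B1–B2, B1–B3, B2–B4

No — vertex 4 appears in no bag.

A tree decomposition must satisfy three properties: every vertex lies in some bag; for every edge, both endpoints lie together in some bag; and for every vertex, the bags containing it form a connected subtree. Here vertex 4 appears in no bag, so the decomposition is invalid.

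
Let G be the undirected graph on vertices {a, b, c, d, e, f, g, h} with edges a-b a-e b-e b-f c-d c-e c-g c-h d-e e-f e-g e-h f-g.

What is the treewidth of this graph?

2

A width-2 tree decomposition is:
Bags: B1 = {a, b, e}  B2 = {b, e, f}  B3 = {e, f, g}  B4 = {c, e, g}  B5 = {c, d, e}  B6 = {c, e, h}
Tree: B1–B2, B2–B3, B3–B4, B4–B5, B4–B6
The largest bag has 3 vertices, giving width 2; this decomposition certifies tw(G) ≤ 2. On the other hand G contains the 3-clique {a, b, e}. A clique must lie in a single bag of any decomposition, so no decomposition can have width below 2. Combining the bounds, tw(G) = 2.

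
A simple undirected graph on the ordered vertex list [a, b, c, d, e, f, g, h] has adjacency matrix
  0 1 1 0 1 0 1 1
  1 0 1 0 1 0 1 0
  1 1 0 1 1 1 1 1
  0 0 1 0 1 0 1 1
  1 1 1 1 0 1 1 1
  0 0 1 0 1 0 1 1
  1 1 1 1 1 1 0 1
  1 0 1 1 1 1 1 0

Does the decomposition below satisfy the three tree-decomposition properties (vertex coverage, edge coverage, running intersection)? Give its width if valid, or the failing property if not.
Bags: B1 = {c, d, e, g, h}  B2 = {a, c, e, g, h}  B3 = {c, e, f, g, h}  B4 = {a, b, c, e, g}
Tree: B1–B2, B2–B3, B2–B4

Checking the three conditions: (i) the bags cover all of {a, b, c, d, e, f, g, h}; (ii) for each edge, some bag contains both endpoints; (iii) the bags containing any fixed vertex form a subtree. All hold, so the decomposition is valid with width 5 − 1 = 4.

Yes; width 4.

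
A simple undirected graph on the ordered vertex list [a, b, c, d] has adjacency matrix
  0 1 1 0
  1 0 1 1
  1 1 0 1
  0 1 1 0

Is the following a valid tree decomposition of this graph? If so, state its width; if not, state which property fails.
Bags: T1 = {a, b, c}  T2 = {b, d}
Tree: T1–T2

No — edge (c,d) lies in no bag.

A tree decomposition must satisfy three properties: every vertex lies in some bag; for every edge, both endpoints lie together in some bag; and for every vertex, the bags containing it form a connected subtree. Here edge (c,d) lies in no bag, so the decomposition is invalid.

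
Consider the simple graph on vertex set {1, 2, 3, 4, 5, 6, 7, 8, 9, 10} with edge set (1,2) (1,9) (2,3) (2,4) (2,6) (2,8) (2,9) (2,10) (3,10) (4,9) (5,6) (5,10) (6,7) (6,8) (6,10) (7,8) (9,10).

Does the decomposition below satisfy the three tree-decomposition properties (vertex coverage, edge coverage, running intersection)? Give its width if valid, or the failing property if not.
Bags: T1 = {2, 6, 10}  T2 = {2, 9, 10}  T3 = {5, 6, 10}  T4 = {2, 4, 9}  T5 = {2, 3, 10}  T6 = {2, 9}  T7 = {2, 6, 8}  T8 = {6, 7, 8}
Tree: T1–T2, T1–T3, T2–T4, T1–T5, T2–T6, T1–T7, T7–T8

A tree decomposition must satisfy three properties: every vertex lies in some bag; for every edge, both endpoints lie together in some bag; and for every vertex, the bags containing it form a connected subtree. Here vertex 1 appears in no bag, so the decomposition is invalid.

No — vertex 1 appears in no bag.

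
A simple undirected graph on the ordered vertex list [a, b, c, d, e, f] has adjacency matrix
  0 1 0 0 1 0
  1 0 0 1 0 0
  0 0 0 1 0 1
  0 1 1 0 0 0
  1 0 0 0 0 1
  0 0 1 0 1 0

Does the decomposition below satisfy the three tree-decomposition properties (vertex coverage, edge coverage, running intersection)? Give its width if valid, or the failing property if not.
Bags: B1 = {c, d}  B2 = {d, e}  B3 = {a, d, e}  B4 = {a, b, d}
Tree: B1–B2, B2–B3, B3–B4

No — vertex f appears in no bag.

A tree decomposition must satisfy three properties: every vertex lies in some bag; for every edge, both endpoints lie together in some bag; and for every vertex, the bags containing it form a connected subtree. Here vertex f appears in no bag, so the decomposition is invalid.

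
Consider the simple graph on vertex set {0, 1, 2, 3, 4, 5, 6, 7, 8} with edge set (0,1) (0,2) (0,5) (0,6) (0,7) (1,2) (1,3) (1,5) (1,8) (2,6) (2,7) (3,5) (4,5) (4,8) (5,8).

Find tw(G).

A width-2 tree decomposition is:
Bags: B1 = {0, 1, 2}  B2 = {0, 1, 5}  B3 = {0, 2, 6}  B4 = {0, 2, 7}  B5 = {1, 5, 8}  B6 = {1, 3, 5}  B7 = {4, 5, 8}
Tree: B1–B2, B1–B3, B3–B4, B2–B5, B5–B6, B5–B7
Each bag holds 3 vertices, so the decomposition has width 2, which upper-bounds the treewidth. On the other hand G contains the 3-clique {0, 1, 2}. A clique must lie in a single bag of any decomposition, so no decomposition can have width below 2. The upper and lower bounds meet at 2, so that is the treewidth.

2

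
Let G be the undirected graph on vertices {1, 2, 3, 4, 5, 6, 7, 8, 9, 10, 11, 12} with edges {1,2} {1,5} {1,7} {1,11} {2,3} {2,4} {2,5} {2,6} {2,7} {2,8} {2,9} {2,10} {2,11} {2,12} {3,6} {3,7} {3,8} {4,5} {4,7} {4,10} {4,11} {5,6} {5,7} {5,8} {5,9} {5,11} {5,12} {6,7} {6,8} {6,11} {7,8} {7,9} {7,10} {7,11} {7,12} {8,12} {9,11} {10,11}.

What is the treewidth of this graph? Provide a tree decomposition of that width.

Treewidth 4.
One such decomposition:
Bags: B1 = {2, 5, 6, 7, 11}  B2 = {2, 5, 6, 7, 8}  B3 = {2, 5, 7, 9, 11}  B4 = {2, 4, 5, 7, 11}  B5 = {1, 2, 5, 7, 11}  B6 = {2, 4, 7, 10, 11}  B7 = {2, 3, 6, 7, 8}  B8 = {2, 5, 7, 8, 12}
Tree: B1–B2, B1–B3, B3–B4, B1–B5, B4–B6, B2–B7, B2–B8

Each bag holds 5 vertices, so the decomposition has width 4, which upper-bounds the treewidth. On the other hand G contains the 5-clique {2, 4, 7, 10, 11}. A clique must lie in a single bag of any decomposition, so no decomposition can have width below 4. Combining the bounds, tw(G) = 4.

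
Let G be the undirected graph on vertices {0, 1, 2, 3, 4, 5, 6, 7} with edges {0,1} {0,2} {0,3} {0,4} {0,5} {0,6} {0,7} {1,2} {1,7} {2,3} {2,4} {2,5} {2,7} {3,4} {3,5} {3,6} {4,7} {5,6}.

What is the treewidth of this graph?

3

A width-3 tree decomposition is:
Bags: B1 = {0, 2, 3, 5}  B2 = {0, 2, 3, 4}  B3 = {0, 2, 4, 7}  B4 = {0, 1, 2, 7}  B5 = {0, 3, 5, 6}
Tree: B1–B2, B2–B3, B3–B4, B1–B5
Each bag holds 4 vertices, so the decomposition has width 3, which upper-bounds the treewidth. For the lower bound, the 4 vertices {0, 1, 2, 7} are pairwise adjacent, and any tree decomposition puts a clique entirely inside one bag — forcing width ≥ 3. Therefore the treewidth is 3.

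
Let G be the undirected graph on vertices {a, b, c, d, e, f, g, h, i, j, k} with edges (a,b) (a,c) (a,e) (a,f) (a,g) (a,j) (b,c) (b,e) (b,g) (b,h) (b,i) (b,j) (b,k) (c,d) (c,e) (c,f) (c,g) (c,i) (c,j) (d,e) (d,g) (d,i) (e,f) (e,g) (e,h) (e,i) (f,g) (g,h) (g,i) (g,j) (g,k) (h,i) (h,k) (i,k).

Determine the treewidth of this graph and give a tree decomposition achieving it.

Treewidth 4.
One optimal decomposition is:
Bags: B1 = {a, c, e, f, g}  B2 = {a, b, c, e, g}  B3 = {b, c, e, g, i}  B4 = {a, b, c, g, j}  B5 = {b, e, g, h, i}  B6 = {b, g, h, i, k}  B7 = {c, d, e, g, i}
Tree: B1–B2, B2–B3, B2–B4, B3–B5, B5–B6, B3–B7

Each bag holds 5 vertices, so the decomposition has width 4, which upper-bounds the treewidth. On the other hand G contains the 5-clique {c, d, e, g, i}. A clique must lie in a single bag of any decomposition, so no decomposition can have width below 4. Combining the bounds, tw(G) = 4.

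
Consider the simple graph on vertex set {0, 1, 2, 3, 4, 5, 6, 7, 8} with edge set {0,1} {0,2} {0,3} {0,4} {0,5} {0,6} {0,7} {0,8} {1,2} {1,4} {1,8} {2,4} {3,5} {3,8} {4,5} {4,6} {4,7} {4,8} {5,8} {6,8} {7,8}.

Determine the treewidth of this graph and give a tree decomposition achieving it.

Every bag has size at most 4, so the width is 4 − 1 = 3 and tw(G) ≤ 3. For the lower bound, the 4 vertices {0, 3, 5, 8} are pairwise adjacent, and any tree decomposition puts a clique entirely inside one bag — forcing width ≥ 3. The upper and lower bounds meet at 3, so that is the treewidth.

Treewidth 3.
One optimal decomposition is:
Bags: B1 = {0, 4, 6, 8}  B2 = {0, 1, 4, 8}  B3 = {0, 4, 5, 8}  B4 = {0, 1, 2, 4}  B5 = {0, 4, 7, 8}  B6 = {0, 3, 5, 8}
Tree: B1–B2, B2–B3, B2–B4, B3–B5, B3–B6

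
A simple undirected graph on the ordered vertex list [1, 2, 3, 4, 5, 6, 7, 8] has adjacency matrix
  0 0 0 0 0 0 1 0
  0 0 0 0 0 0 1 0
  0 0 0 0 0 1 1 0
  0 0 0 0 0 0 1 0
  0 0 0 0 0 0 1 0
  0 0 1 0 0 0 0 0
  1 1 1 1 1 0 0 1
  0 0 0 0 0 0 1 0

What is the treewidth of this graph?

1

A width-1 tree decomposition is:
Bags: B1 = {2, 7}  B2 = {3, 7}  B3 = {3, 6}  B4 = {7, 8}  B5 = {5, 7}  B6 = {4, 7}  B7 = {1, 7}
Tree: B1–B2, B2–B3, B2–B4, B4–B5, B4–B6, B6–B7
Every bag has size at most 2, so the width is 2 − 1 = 1 and tw(G) ≤ 1. G has an edge, so its treewidth is at least 1. Combining the bounds, tw(G) = 1.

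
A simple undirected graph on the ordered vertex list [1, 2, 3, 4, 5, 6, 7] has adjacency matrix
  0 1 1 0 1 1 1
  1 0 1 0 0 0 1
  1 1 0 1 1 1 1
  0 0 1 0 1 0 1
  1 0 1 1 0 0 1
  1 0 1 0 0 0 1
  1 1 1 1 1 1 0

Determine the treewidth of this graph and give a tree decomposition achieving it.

The largest bag has 4 vertices, giving width 3; this decomposition certifies tw(G) ≤ 3. On the other hand G contains the 4-clique {1, 2, 3, 7}. A clique must lie in a single bag of any decomposition, so no decomposition can have width below 3. Hence tw(G) = 3 exactly.

Treewidth 3.
Bags: B1 = {1, 2, 3, 7}  B2 = {1, 3, 5, 7}  B3 = {1, 3, 6, 7}  B4 = {3, 4, 5, 7}
Tree: B1–B2, B2–B3, B2–B4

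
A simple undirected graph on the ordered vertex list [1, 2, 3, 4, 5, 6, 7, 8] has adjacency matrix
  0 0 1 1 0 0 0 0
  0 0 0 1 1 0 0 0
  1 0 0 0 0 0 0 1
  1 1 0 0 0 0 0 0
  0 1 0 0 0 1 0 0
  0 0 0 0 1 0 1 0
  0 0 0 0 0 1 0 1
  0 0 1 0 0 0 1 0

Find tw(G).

A width-2 tree decomposition is:
Bags: B1 = {2, 5, 6}  B2 = {2, 6, 7}  B3 = {2, 7, 8}  B4 = {2, 3, 8}  B5 = {1, 2, 3}  B6 = {1, 2, 4}
Tree: B1–B2, B2–B3, B3–B4, B4–B5, B5–B6
Each bag holds 3 vertices, so the decomposition has width 2, which upper-bounds the treewidth. The edges 2–5–6–7–8–3–1–4–2 form a cycle, so G is not a tree and its treewidth is at least 2. Hence tw(G) = 2 exactly.

2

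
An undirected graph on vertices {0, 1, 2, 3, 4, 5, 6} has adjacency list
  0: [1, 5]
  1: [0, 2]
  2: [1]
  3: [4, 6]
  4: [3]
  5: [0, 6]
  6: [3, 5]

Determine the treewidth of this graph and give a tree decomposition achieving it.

Treewidth 1.
Bags: B1 = {1, 2}  B2 = {0, 1}  B3 = {0, 5}  B4 = {5, 6}  B5 = {3, 6}  B6 = {3, 4}
Tree: B1–B2, B2–B3, B3–B4, B4–B5, B5–B6

The largest bag has 2 vertices, giving width 1; this decomposition certifies tw(G) ≤ 1. G has an edge, so its treewidth is at least 1. Therefore the treewidth is 1.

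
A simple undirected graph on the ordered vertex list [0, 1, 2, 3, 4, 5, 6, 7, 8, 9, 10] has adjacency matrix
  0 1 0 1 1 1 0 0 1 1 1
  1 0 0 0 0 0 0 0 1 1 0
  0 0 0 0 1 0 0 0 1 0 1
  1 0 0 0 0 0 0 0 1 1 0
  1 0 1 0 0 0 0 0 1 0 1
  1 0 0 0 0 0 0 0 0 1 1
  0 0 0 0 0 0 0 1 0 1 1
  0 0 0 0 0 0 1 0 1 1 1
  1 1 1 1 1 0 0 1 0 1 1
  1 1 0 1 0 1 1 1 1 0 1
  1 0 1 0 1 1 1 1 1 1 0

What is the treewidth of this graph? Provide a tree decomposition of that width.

The largest bag has 4 vertices, giving width 3; this decomposition certifies tw(G) ≤ 3. Conversely, {0, 1, 8, 9} is a clique of size 4, and the vertices of any clique must share a bag in every tree decomposition; so some bag has ≥ 4 vertices and tw(G) ≥ 3. Hence tw(G) = 3 exactly.

Treewidth 3.
Bags: B1 = {0, 8, 9, 10}  B2 = {7, 8, 9, 10}  B3 = {0, 4, 8, 10}  B4 = {2, 4, 8, 10}  B5 = {0, 3, 8, 9}  B6 = {0, 5, 9, 10}  B7 = {0, 1, 8, 9}  B8 = {6, 7, 9, 10}
Tree: B1–B2, B1–B3, B3–B4, B1–B5, B1–B6, B5–B7, B2–B8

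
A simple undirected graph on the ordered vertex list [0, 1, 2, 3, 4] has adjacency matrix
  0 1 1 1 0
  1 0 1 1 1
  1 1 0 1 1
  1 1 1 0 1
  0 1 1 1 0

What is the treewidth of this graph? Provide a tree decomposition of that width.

The largest bag has 4 vertices, giving width 3; this decomposition certifies tw(G) ≤ 3. On the other hand G contains the 4-clique {0, 1, 2, 3}. A clique must lie in a single bag of any decomposition, so no decomposition can have width below 3. The upper and lower bounds meet at 3, so that is the treewidth.

Treewidth 3.
One such decomposition:
Bags: B1 = {0, 1, 2, 3}  B2 = {1, 2, 3, 4}
Tree: B1–B2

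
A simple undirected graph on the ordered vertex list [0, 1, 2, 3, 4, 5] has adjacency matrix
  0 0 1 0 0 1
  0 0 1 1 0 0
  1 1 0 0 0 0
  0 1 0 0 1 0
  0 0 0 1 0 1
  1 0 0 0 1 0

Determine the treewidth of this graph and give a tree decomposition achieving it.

Each bag holds 3 vertices, so the decomposition has width 2, which upper-bounds the treewidth. For the lower bound, G contains the cycle 5–4–3–1–2–0–5, so G is not a forest; only forests have treewidth ≤ 1, hence tw(G) ≥ 2. Hence tw(G) = 2 exactly.

Treewidth 2.
One such decomposition:
Bags: B1 = {3, 4, 5}  B2 = {1, 3, 5}  B3 = {1, 2, 5}  B4 = {0, 2, 5}
Tree: B1–B2, B2–B3, B3–B4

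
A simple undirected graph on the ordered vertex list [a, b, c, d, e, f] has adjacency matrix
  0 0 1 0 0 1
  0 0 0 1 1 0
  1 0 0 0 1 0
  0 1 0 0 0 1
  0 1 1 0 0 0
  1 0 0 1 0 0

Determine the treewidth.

2

A width-2 tree decomposition is:
Bags: B1 = {a, c, f}  B2 = {c, d, f}  B3 = {b, c, d}  B4 = {b, c, e}
Tree: B1–B2, B2–B3, B3–B4
Each bag holds 3 vertices, so the decomposition has width 2, which upper-bounds the treewidth. For the lower bound, G contains the cycle c–a–f–d–b–e–c, so G is not a forest; only forests have treewidth ≤ 1, hence tw(G) ≥ 2. The upper and lower bounds meet at 2, so that is the treewidth.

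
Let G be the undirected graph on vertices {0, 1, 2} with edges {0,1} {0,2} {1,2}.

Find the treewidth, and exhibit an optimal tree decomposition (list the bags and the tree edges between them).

Treewidth 2.
Bags: B1 = {0, 1, 2}
Tree: (single bag)

A single bag containing all 3 vertices is trivially a valid decomposition of width 2. Conversely, {0, 1, 2} is a clique of size 3, and the vertices of any clique must share a bag in every tree decomposition; so some bag has ≥ 3 vertices and tw(G) ≥ 2. The upper and lower bounds meet at 2, so that is the treewidth.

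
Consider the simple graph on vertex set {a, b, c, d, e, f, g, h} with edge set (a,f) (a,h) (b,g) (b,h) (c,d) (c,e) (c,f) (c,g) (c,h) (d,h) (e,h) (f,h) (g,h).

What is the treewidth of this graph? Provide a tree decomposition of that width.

The largest bag has 3 vertices, giving width 2; this decomposition certifies tw(G) ≤ 2. Conversely, {c, d, h} is a clique of size 3, and the vertices of any clique must share a bag in every tree decomposition; so some bag has ≥ 3 vertices and tw(G) ≥ 2. Hence tw(G) = 2 exactly.

Treewidth 2.
Bags: B1 = {c, g, h}  B2 = {c, e, h}  B3 = {b, g, h}  B4 = {c, f, h}  B5 = {c, d, h}  B6 = {a, f, h}
Tree: B1–B2, B1–B3, B1–B4, B1–B5, B4–B6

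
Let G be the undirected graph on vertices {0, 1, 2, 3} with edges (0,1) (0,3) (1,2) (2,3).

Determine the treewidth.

A width-2 tree decomposition is:
Bags: B1 = {1, 2, 3}  B2 = {0, 1, 3}
Tree: B1–B2
Every bag has size at most 3, so the width is 3 − 1 = 2 and tw(G) ≤ 2. Since 3–2–1–0–3 is a cycle in G, G is not acyclic. Forests are exactly the graphs of treewidth ≤ 1, so tw(G) ≥ 2. The upper and lower bounds meet at 2, so that is the treewidth.

2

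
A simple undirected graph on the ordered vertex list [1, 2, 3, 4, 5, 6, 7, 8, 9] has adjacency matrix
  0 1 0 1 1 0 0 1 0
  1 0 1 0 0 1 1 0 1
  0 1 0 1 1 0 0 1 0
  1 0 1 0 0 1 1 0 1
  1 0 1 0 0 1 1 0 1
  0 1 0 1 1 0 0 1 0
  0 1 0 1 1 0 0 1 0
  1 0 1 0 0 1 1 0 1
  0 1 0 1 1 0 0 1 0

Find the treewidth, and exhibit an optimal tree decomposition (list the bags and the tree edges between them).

Each bag holds 5 vertices, so the decomposition has width 4, which upper-bounds the treewidth. For the lower bound: the 5 vertex sets {1,4}, {3,5}, {2,9}, {8}, {7} are disjoint, each induces a connected subgraph, and every pair is joined by at least one edge of G. Contracting each set to a single vertex therefore yields K_{5} as a minor, and since treewidth is minor-monotone, tw(G) ≥ tw(K_{5}) = 4. The upper and lower bounds meet at 4, so that is the treewidth.

Treewidth 4.
Bags: B1 = {1, 2, 4, 5, 8}  B2 = {2, 3, 4, 5, 8}  B3 = {2, 4, 5, 8, 9}  B4 = {2, 4, 5, 7, 8}  B5 = {2, 4, 5, 6, 8}
Tree: B1–B2, B2–B3, B3–B4, B4–B5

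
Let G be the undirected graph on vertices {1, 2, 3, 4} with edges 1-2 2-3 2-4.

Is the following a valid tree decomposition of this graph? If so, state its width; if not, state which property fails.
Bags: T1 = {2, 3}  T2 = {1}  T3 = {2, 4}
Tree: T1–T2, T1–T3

A tree decomposition must satisfy three properties: every vertex lies in some bag; for every edge, both endpoints lie together in some bag; and for every vertex, the bags containing it form a connected subtree. Here edge (2,1) lies in no bag, so the decomposition is invalid.

No — edge (2,1) lies in no bag.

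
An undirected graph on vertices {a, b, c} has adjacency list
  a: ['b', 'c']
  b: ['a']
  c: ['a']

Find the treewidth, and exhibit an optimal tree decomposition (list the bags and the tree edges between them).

Treewidth 1.
Bags: B1 = {a, c}  B2 = {a, b}
Tree: B1–B2

Every bag has size at most 2, so the width is 2 − 1 = 1 and tw(G) ≤ 1. Since G has at least one edge (e.g. a–c), it is not an edgeless graph, so tw(G) ≥ 1. The upper and lower bounds meet at 1, so that is the treewidth.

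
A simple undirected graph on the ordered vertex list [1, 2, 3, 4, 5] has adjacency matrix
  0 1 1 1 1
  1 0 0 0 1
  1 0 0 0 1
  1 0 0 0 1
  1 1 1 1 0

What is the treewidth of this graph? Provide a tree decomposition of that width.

Treewidth 2.
One optimal decomposition is:
Bags: B1 = {1, 4, 5}  B2 = {1, 2, 5}  B3 = {1, 3, 5}
Tree: B1–B2, B1–B3

The largest bag has 3 vertices, giving width 2; this decomposition certifies tw(G) ≤ 2. On the other hand G contains the 3-clique {1, 2, 5}. A clique must lie in a single bag of any decomposition, so no decomposition can have width below 2. Combining the bounds, tw(G) = 2.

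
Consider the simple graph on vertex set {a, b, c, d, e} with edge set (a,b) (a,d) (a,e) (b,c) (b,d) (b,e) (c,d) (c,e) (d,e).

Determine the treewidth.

A width-3 tree decomposition is:
Bags: B1 = {a, b, d, e}  B2 = {b, c, d, e}
Tree: B1–B2
Each bag holds 4 vertices, so the decomposition has width 3, which upper-bounds the treewidth. For the lower bound, the 4 vertices {b, c, d, e} are pairwise adjacent, and any tree decomposition puts a clique entirely inside one bag — forcing width ≥ 3. The upper and lower bounds meet at 3, so that is the treewidth.

3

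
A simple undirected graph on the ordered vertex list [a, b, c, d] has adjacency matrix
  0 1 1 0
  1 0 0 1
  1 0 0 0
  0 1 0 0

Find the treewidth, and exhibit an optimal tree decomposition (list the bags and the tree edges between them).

Treewidth 1.
Bags: B1 = {a, b}  B2 = {b, d}  B3 = {a, c}
Tree: B1–B2, B1–B3

The largest bag has 2 vertices, giving width 1; this decomposition certifies tw(G) ≤ 1. Since G has at least one edge (e.g. b–a), it is not an edgeless graph, so tw(G) ≥ 1. Hence tw(G) = 1 exactly.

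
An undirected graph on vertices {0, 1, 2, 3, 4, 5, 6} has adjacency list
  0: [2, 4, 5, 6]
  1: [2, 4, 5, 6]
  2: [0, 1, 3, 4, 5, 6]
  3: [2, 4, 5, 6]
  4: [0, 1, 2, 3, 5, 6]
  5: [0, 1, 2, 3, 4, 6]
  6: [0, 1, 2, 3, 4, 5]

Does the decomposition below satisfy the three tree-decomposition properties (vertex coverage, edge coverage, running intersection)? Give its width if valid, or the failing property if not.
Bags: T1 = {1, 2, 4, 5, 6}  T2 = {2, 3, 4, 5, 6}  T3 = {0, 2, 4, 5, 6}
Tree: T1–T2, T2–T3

Checking the three conditions: (i) the bags cover all of {0, 1, 2, 3, 4, 5, 6}; (ii) for each edge, some bag contains both endpoints; (iii) the bags containing any fixed vertex form a subtree. All hold, so the decomposition is valid with width 5 − 1 = 4.

Yes; width 4.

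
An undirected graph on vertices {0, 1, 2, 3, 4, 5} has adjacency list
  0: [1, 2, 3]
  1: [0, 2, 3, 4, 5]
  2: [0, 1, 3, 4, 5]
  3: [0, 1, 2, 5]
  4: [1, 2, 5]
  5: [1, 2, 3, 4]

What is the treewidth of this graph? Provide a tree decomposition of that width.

Each bag holds 4 vertices, so the decomposition has width 3, which upper-bounds the treewidth. For the lower bound, the 4 vertices {0, 1, 2, 3} are pairwise adjacent, and any tree decomposition puts a clique entirely inside one bag — forcing width ≥ 3. Combining the bounds, tw(G) = 3.

Treewidth 3.
One such decomposition:
Bags: B1 = {1, 2, 4, 5}  B2 = {1, 2, 3, 5}  B3 = {0, 1, 2, 3}
Tree: B1–B2, B2–B3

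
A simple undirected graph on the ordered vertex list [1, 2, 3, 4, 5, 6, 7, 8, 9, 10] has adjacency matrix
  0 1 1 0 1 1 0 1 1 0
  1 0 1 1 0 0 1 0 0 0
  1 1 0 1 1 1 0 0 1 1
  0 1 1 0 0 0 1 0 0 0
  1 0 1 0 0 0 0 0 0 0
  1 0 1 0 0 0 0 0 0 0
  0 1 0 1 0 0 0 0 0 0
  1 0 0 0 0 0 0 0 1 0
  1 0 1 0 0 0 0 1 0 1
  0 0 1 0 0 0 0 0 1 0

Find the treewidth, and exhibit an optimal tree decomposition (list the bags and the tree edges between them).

The largest bag has 3 vertices, giving width 2; this decomposition certifies tw(G) ≤ 2. For the lower bound, the 3 vertices {1, 8, 9} are pairwise adjacent, and any tree decomposition puts a clique entirely inside one bag — forcing width ≥ 2. Combining the bounds, tw(G) = 2.

Treewidth 2.
One optimal decomposition is:
Bags: B1 = {1, 2, 3}  B2 = {2, 3, 4}  B3 = {2, 4, 7}  B4 = {1, 3, 5}  B5 = {1, 3, 9}  B6 = {3, 9, 10}  B7 = {1, 8, 9}  B8 = {1, 3, 6}
Tree: B1–B2, B2–B3, B1–B4, B4–B5, B5–B6, B5–B7, B1–B8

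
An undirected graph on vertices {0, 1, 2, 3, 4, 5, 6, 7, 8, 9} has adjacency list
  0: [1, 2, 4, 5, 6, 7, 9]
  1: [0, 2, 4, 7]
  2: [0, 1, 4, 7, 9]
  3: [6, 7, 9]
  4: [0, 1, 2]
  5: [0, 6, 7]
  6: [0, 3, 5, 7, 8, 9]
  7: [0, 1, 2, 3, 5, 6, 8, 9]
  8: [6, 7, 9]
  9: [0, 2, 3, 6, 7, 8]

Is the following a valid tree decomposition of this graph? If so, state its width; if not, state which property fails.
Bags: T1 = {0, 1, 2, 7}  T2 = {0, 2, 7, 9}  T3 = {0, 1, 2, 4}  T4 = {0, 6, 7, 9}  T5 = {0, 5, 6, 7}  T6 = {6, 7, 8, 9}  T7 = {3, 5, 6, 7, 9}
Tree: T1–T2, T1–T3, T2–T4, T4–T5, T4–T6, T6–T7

A tree decomposition must satisfy three properties: every vertex lies in some bag; for every edge, both endpoints lie together in some bag; and for every vertex, the bags containing it form a connected subtree. Here bags containing vertex 5 are not connected in the tree, so the decomposition is invalid.

No — bags containing vertex 5 are not connected in the tree.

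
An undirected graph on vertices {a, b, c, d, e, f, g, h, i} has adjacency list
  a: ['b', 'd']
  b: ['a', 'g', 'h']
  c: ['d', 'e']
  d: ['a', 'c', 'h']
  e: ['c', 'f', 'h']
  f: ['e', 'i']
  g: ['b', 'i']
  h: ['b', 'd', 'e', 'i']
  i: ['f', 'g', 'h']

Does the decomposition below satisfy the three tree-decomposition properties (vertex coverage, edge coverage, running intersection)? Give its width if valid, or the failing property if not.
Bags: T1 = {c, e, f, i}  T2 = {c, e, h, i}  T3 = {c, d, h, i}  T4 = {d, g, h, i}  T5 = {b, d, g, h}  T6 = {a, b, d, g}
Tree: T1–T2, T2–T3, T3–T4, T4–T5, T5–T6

Vertex coverage: the bags together contain {a, b, c, d, e, f, g, h, i}, the full vertex set. Edge coverage: each edge of G has both endpoints in at least one bag. Running intersection: for every vertex, the bags containing it form a connected subtree. All three properties hold, so this is a valid tree decomposition of width max|bag| − 1 = 3, and hence tw(G) ≤ 3.

Yes; width 3.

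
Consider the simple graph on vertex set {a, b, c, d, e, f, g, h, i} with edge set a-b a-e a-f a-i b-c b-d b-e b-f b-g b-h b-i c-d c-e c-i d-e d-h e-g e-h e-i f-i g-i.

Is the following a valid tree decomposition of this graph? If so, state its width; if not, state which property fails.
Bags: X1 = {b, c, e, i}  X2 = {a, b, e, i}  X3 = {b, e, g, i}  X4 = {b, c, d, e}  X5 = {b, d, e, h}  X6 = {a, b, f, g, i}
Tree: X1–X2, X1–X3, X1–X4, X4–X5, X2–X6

A tree decomposition must satisfy three properties: every vertex lies in some bag; for every edge, both endpoints lie together in some bag; and for every vertex, the bags containing it form a connected subtree. Here bags containing vertex g are not connected in the tree, so the decomposition is invalid.

No — bags containing vertex g are not connected in the tree.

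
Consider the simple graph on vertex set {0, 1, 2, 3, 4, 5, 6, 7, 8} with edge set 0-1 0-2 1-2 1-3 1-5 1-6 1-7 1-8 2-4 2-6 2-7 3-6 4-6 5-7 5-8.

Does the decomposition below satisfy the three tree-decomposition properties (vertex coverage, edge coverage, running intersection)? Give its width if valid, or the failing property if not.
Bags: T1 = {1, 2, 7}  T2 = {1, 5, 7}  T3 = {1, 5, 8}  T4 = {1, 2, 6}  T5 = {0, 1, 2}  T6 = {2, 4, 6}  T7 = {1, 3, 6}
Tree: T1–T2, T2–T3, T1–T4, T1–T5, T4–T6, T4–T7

Yes; width 2.

Every vertex of G appears in some bag (union = {0, 1, 2, 3, 4, 5, 6, 7, 8}); every edge is covered by a bag; and for each vertex v the set of bags containing v is connected in the bag tree. The decomposition is therefore valid. The largest bag has 3 vertices, so the width is 2.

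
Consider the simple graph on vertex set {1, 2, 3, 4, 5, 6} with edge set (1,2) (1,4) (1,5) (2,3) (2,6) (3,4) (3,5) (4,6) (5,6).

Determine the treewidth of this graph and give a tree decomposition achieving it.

Every bag has size at most 4, so the width is 4 − 1 = 3 and tw(G) ≤ 3. For the lower bound: the 4 vertex sets {1,5}, {2,6}, {3}, {4} are disjoint, each induces a connected subgraph, and every pair is joined by at least one edge of G. Contracting each set to a single vertex therefore yields K_{4} as a minor, and since treewidth is minor-monotone, tw(G) ≥ tw(K_{4}) = 3. Combining the bounds, tw(G) = 3.

Treewidth 3.
One such decomposition:
Bags: B1 = {1, 3, 5, 6}  B2 = {1, 2, 3, 6}  B3 = {1, 3, 4, 6}
Tree: B1–B2, B2–B3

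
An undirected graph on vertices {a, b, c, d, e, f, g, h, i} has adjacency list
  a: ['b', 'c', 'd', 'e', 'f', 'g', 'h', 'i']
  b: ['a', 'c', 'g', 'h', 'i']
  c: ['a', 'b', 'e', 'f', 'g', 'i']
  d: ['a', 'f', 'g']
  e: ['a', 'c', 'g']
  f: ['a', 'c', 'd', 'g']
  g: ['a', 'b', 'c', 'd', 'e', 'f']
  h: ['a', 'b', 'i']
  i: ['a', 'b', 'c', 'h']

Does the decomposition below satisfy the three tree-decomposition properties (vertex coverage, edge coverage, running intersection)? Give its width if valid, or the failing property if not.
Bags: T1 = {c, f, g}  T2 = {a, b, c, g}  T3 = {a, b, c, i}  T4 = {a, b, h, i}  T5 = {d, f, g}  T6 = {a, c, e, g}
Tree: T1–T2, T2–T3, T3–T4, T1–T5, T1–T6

No — edge (a,f) lies in no bag.

A tree decomposition must satisfy three properties: every vertex lies in some bag; for every edge, both endpoints lie together in some bag; and for every vertex, the bags containing it form a connected subtree. Here edge (a,f) lies in no bag, so the decomposition is invalid.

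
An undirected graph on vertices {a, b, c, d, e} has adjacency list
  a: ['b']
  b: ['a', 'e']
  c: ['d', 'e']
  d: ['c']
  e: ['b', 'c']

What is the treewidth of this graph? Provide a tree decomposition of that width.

Each bag holds 2 vertices, so the decomposition has width 1, which upper-bounds the treewidth. Since G has at least one edge (e.g. a–b), it is not an edgeless graph, so tw(G) ≥ 1. Combining the bounds, tw(G) = 1.

Treewidth 1.
One such decomposition:
Bags: B1 = {a, b}  B2 = {b, e}  B3 = {c, e}  B4 = {c, d}
Tree: B1–B2, B2–B3, B3–B4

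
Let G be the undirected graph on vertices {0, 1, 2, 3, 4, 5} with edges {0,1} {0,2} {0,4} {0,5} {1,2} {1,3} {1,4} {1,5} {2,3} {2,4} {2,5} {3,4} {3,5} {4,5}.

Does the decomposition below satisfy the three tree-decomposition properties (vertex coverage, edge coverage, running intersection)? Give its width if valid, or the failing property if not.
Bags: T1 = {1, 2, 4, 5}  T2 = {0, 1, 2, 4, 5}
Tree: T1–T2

No — vertex 3 appears in no bag.

A tree decomposition must satisfy three properties: every vertex lies in some bag; for every edge, both endpoints lie together in some bag; and for every vertex, the bags containing it form a connected subtree. Here vertex 3 appears in no bag, so the decomposition is invalid.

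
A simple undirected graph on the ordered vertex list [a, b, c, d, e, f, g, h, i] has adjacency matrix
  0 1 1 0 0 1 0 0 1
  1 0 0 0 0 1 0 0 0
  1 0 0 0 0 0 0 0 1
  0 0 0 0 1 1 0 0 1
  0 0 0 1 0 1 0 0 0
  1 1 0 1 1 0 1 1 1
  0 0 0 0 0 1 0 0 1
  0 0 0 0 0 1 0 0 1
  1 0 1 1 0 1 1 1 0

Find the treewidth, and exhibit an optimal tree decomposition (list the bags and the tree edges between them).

Each bag holds 3 vertices, so the decomposition has width 2, which upper-bounds the treewidth. For the lower bound, the 3 vertices {a, c, i} are pairwise adjacent, and any tree decomposition puts a clique entirely inside one bag — forcing width ≥ 2. Therefore the treewidth is 2.

Treewidth 2.
One optimal decomposition is:
Bags: B1 = {f, h, i}  B2 = {a, f, i}  B3 = {d, f, i}  B4 = {f, g, i}  B5 = {d, e, f}  B6 = {a, b, f}  B7 = {a, c, i}
Tree: B1–B2, B1–B3, B3–B4, B3–B5, B2–B6, B2–B7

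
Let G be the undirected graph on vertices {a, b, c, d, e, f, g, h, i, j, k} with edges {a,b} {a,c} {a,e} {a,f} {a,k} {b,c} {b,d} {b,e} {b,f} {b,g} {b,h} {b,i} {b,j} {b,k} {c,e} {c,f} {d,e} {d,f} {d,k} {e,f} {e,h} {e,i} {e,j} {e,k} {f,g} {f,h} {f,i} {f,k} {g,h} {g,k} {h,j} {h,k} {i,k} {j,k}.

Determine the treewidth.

4

A width-4 tree decomposition is:
Bags: B1 = {a, b, e, f, k}  B2 = {b, e, f, i, k}  B3 = {b, e, f, h, k}  B4 = {b, e, h, j, k}  B5 = {b, d, e, f, k}  B6 = {b, f, g, h, k}  B7 = {a, b, c, e, f}
Tree: B1–B2, B1–B3, B3–B4, B3–B5, B3–B6, B1–B7
The largest bag has 5 vertices, giving width 4; this decomposition certifies tw(G) ≤ 4. On the other hand G contains the 5-clique {b, e, h, j, k}. A clique must lie in a single bag of any decomposition, so no decomposition can have width below 4. Therefore the treewidth is 4.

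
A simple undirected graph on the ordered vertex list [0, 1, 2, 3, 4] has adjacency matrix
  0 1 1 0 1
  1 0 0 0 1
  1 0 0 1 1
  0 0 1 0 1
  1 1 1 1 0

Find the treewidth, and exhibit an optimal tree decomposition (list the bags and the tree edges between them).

Treewidth 2.
One such decomposition:
Bags: B1 = {0, 1, 4}  B2 = {0, 2, 4}  B3 = {2, 3, 4}
Tree: B1–B2, B2–B3

Every bag has size at most 3, so the width is 3 − 1 = 2 and tw(G) ≤ 2. For the lower bound, the 3 vertices {0, 1, 4} are pairwise adjacent, and any tree decomposition puts a clique entirely inside one bag — forcing width ≥ 2. Therefore the treewidth is 2.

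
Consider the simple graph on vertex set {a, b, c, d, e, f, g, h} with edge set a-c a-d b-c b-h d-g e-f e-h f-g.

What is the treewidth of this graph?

2

A width-2 tree decomposition is:
Bags: B1 = {d, f, g}  B2 = {d, e, f}  B3 = {d, e, h}  B4 = {b, d, h}  B5 = {b, c, d}  B6 = {a, c, d}
Tree: B1–B2, B2–B3, B3–B4, B4–B5, B5–B6
Each bag holds 3 vertices, so the decomposition has width 2, which upper-bounds the treewidth. Since d–g–f–e–h–b–c–a–d is a cycle in G, G is not acyclic. Forests are exactly the graphs of treewidth ≤ 1, so tw(G) ≥ 2. Hence tw(G) = 2 exactly.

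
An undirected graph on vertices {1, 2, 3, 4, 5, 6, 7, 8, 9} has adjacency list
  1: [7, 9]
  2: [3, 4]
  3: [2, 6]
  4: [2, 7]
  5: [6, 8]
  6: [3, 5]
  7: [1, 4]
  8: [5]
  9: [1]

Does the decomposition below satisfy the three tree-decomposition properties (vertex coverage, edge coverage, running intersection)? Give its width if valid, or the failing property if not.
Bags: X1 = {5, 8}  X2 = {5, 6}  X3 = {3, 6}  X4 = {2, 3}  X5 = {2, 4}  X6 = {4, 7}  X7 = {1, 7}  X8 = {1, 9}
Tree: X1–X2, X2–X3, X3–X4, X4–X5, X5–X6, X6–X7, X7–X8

Checking the three conditions: (i) the bags cover all of {1, 2, 3, 4, 5, 6, 7, 8, 9}; (ii) for each edge, some bag contains both endpoints; (iii) the bags containing any fixed vertex form a subtree. All hold, so the decomposition is valid with width 2 − 1 = 1.

Yes; width 1.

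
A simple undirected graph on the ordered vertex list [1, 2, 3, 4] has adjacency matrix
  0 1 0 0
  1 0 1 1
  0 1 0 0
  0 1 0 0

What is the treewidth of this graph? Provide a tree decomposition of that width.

Each bag holds 2 vertices, so the decomposition has width 1, which upper-bounds the treewidth. Since G has at least one edge (e.g. 4–2), it is not an edgeless graph, so tw(G) ≥ 1. Hence tw(G) = 1 exactly.

Treewidth 1.
Bags: B1 = {2, 4}  B2 = {1, 2}  B3 = {2, 3}
Tree: B1–B2, B1–B3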